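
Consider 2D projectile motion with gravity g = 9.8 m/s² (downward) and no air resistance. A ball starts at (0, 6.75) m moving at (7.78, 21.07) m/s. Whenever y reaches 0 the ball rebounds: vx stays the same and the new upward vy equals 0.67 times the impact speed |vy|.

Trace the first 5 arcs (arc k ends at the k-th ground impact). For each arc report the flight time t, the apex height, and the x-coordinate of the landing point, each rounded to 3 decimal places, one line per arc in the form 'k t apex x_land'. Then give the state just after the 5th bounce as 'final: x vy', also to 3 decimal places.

1 4.600 29.400 35.784
2 3.282 13.198 61.321
3 2.199 5.924 78.430
4 1.473 2.659 89.893
5 0.987 1.194 97.574
final: 97.574 3.241

Arc 1: start y=6.750, vy=21.070 → t=4.600, apex=29.400, x_land=35.784, impact vy=-24.005
  bounce: vy ← 0.67·24.005 = 16.083
Arc 2: start y=0.000, vy=16.083 → t=3.282, apex=13.198, x_land=61.321, impact vy=-16.083
  bounce: vy ← 0.67·16.083 = 10.776
Arc 3: start y=0.000, vy=10.776 → t=2.199, apex=5.924, x_land=78.430, impact vy=-10.776
  bounce: vy ← 0.67·10.776 = 7.220
Arc 4: start y=0.000, vy=7.220 → t=1.473, apex=2.659, x_land=89.893, impact vy=-7.220
  bounce: vy ← 0.67·7.220 = 4.837
Arc 5: start y=0.000, vy=4.837 → t=0.987, apex=1.194, x_land=97.574, impact vy=-4.837
  bounce: vy ← 0.67·4.837 = 3.241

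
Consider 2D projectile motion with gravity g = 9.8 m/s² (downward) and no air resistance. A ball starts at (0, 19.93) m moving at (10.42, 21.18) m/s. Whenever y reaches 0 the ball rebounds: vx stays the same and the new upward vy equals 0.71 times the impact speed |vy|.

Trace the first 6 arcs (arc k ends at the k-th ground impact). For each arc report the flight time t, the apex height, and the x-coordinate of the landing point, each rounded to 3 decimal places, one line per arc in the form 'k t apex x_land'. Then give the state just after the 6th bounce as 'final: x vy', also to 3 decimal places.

1 5.117 42.817 53.322
2 4.198 21.584 97.061
3 2.980 10.881 128.116
4 2.116 5.485 150.164
5 1.502 2.765 165.819
6 1.067 1.394 176.934
final: 176.934 3.711

Arc 1: start y=19.930, vy=21.180 → t=5.117, apex=42.817, x_land=53.322, impact vy=-28.969
  bounce: vy ← 0.71·28.969 = 20.568
Arc 2: start y=0.000, vy=20.568 → t=4.198, apex=21.584, x_land=97.061, impact vy=-20.568
  bounce: vy ← 0.71·20.568 = 14.603
Arc 3: start y=0.000, vy=14.603 → t=2.980, apex=10.881, x_land=128.116, impact vy=-14.603
  bounce: vy ← 0.71·14.603 = 10.368
Arc 4: start y=0.000, vy=10.368 → t=2.116, apex=5.485, x_land=150.164, impact vy=-10.368
  bounce: vy ← 0.71·10.368 = 7.362
Arc 5: start y=0.000, vy=7.362 → t=1.502, apex=2.765, x_land=165.819, impact vy=-7.362
  bounce: vy ← 0.71·7.362 = 5.227
Arc 6: start y=0.000, vy=5.227 → t=1.067, apex=1.394, x_land=176.934, impact vy=-5.227
  bounce: vy ← 0.71·5.227 = 3.711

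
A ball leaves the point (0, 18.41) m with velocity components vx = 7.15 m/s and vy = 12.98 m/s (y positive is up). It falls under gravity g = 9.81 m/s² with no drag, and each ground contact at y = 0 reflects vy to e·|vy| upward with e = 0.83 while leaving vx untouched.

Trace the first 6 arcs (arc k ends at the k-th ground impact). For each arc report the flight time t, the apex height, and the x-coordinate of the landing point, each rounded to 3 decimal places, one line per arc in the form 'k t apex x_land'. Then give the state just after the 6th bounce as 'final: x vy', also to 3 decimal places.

Arc 1: start y=18.410, vy=12.980 → t=3.669, apex=26.997, x_land=26.235, impact vy=-23.015
  bounce: vy ← 0.83·23.015 = 19.102
Arc 2: start y=0.000, vy=19.102 → t=3.894, apex=18.598, x_land=54.080, impact vy=-19.102
  bounce: vy ← 0.83·19.102 = 15.855
Arc 3: start y=0.000, vy=15.855 → t=3.232, apex=12.812, x_land=77.192, impact vy=-15.855
  bounce: vy ← 0.83·15.855 = 13.160
Arc 4: start y=0.000, vy=13.160 → t=2.683, apex=8.826, x_land=96.375, impact vy=-13.160
  bounce: vy ← 0.83·13.160 = 10.922
Arc 5: start y=0.000, vy=10.922 → t=2.227, apex=6.081, x_land=112.296, impact vy=-10.922
  bounce: vy ← 0.83·10.922 = 9.066
Arc 6: start y=0.000, vy=9.066 → t=1.848, apex=4.189, x_land=125.511, impact vy=-9.066
  bounce: vy ← 0.83·9.066 = 7.524

1 3.669 26.997 26.235
2 3.894 18.598 54.080
3 3.232 12.812 77.192
4 2.683 8.826 96.375
5 2.227 6.081 112.296
6 1.848 4.189 125.511
final: 125.511 7.524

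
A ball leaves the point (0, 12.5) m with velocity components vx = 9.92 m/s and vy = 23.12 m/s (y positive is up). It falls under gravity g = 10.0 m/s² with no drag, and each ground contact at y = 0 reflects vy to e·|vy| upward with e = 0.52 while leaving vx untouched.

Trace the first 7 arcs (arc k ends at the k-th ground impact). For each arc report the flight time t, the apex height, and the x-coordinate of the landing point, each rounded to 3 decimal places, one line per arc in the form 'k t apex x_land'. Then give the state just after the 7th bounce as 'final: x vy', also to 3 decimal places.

Arc 1: start y=12.500, vy=23.120 → t=5.113, apex=39.227, x_land=50.721, impact vy=-28.010
  bounce: vy ← 0.52·28.010 = 14.565
Arc 2: start y=0.000, vy=14.565 → t=2.913, apex=10.607, x_land=79.617, impact vy=-14.565
  bounce: vy ← 0.52·14.565 = 7.574
Arc 3: start y=0.000, vy=7.574 → t=1.515, apex=2.868, x_land=94.644, impact vy=-7.574
  bounce: vy ← 0.52·7.574 = 3.938
Arc 4: start y=0.000, vy=3.938 → t=0.788, apex=0.776, x_land=102.457, impact vy=-3.938
  bounce: vy ← 0.52·3.938 = 2.048
Arc 5: start y=0.000, vy=2.048 → t=0.410, apex=0.210, x_land=106.521, impact vy=-2.048
  bounce: vy ← 0.52·2.048 = 1.065
Arc 6: start y=0.000, vy=1.065 → t=0.213, apex=0.057, x_land=108.633, impact vy=-1.065
  bounce: vy ← 0.52·1.065 = 0.554
Arc 7: start y=0.000, vy=0.554 → t=0.111, apex=0.015, x_land=109.732, impact vy=-0.554
  bounce: vy ← 0.52·0.554 = 0.288

1 5.113 39.227 50.721
2 2.913 10.607 79.617
3 1.515 2.868 94.644
4 0.788 0.776 102.457
5 0.410 0.210 106.521
6 0.213 0.057 108.633
7 0.111 0.015 109.732
final: 109.732 0.288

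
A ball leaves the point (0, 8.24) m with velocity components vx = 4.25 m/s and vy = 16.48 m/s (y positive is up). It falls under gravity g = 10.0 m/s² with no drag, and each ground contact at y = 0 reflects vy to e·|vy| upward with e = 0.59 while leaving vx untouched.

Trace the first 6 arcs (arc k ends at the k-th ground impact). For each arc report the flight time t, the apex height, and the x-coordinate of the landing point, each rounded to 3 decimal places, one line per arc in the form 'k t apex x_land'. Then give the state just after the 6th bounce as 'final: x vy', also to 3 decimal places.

Arc 1: start y=8.240, vy=16.480 → t=3.737, apex=21.820, x_land=15.882, impact vy=-20.890
  bounce: vy ← 0.59·20.890 = 12.325
Arc 2: start y=0.000, vy=12.325 → t=2.465, apex=7.595, x_land=26.359, impact vy=-12.325
  bounce: vy ← 0.59·12.325 = 7.272
Arc 3: start y=0.000, vy=7.272 → t=1.454, apex=2.644, x_land=32.540, impact vy=-7.272
  bounce: vy ← 0.59·7.272 = 4.290
Arc 4: start y=0.000, vy=4.290 → t=0.858, apex=0.920, x_land=36.186, impact vy=-4.290
  bounce: vy ← 0.59·4.290 = 2.531
Arc 5: start y=0.000, vy=2.531 → t=0.506, apex=0.320, x_land=38.338, impact vy=-2.531
  bounce: vy ← 0.59·2.531 = 1.493
Arc 6: start y=0.000, vy=1.493 → t=0.299, apex=0.112, x_land=39.607, impact vy=-1.493
  bounce: vy ← 0.59·1.493 = 0.881

1 3.737 21.820 15.882
2 2.465 7.595 26.359
3 1.454 2.644 32.540
4 0.858 0.920 36.186
5 0.506 0.320 38.338
6 0.299 0.112 39.607
final: 39.607 0.881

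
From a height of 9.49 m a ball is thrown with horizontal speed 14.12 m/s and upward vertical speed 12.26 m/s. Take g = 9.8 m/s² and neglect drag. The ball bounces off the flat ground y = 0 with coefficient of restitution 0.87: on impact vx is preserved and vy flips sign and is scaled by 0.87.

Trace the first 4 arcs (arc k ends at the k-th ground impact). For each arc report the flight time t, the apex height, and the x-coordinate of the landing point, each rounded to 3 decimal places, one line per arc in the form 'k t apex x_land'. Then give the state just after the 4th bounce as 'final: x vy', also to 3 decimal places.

1 3.122 17.159 44.087
2 3.256 12.987 90.063
3 2.833 9.830 130.062
4 2.465 7.440 164.861
final: 164.861 10.506

Arc 1: start y=9.490, vy=12.260 → t=3.122, apex=17.159, x_land=44.087, impact vy=-18.339
  bounce: vy ← 0.87·18.339 = 15.955
Arc 2: start y=0.000, vy=15.955 → t=3.256, apex=12.987, x_land=90.063, impact vy=-15.955
  bounce: vy ← 0.87·15.955 = 13.881
Arc 3: start y=0.000, vy=13.881 → t=2.833, apex=9.830, x_land=130.062, impact vy=-13.881
  bounce: vy ← 0.87·13.881 = 12.076
Arc 4: start y=0.000, vy=12.076 → t=2.465, apex=7.440, x_land=164.861, impact vy=-12.076
  bounce: vy ← 0.87·12.076 = 10.506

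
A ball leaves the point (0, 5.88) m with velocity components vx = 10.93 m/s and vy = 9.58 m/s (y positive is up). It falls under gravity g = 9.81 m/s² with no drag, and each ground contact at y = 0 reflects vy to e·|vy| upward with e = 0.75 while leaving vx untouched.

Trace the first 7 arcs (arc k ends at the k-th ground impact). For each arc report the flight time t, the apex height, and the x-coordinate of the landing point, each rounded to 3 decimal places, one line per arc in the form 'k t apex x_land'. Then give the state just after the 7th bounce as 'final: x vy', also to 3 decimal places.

Arc 1: start y=5.880, vy=9.580 → t=2.444, apex=10.558, x_land=26.709, impact vy=-14.392
  bounce: vy ← 0.75·14.392 = 10.794
Arc 2: start y=0.000, vy=10.794 → t=2.201, apex=5.939, x_land=50.763, impact vy=-10.794
  bounce: vy ← 0.75·10.794 = 8.096
Arc 3: start y=0.000, vy=8.096 → t=1.651, apex=3.341, x_land=68.803, impact vy=-8.096
  bounce: vy ← 0.75·8.096 = 6.072
Arc 4: start y=0.000, vy=6.072 → t=1.238, apex=1.879, x_land=82.333, impact vy=-6.072
  bounce: vy ← 0.75·6.072 = 4.554
Arc 5: start y=0.000, vy=4.554 → t=0.928, apex=1.057, x_land=92.480, impact vy=-4.554
  bounce: vy ← 0.75·4.554 = 3.415
Arc 6: start y=0.000, vy=3.415 → t=0.696, apex=0.595, x_land=100.091, impact vy=-3.415
  bounce: vy ← 0.75·3.415 = 2.562
Arc 7: start y=0.000, vy=2.562 → t=0.522, apex=0.334, x_land=105.799, impact vy=-2.562
  bounce: vy ← 0.75·2.562 = 1.921

1 2.444 10.558 26.709
2 2.201 5.939 50.763
3 1.651 3.341 68.803
4 1.238 1.879 82.333
5 0.928 1.057 92.480
6 0.696 0.595 100.091
7 0.522 0.334 105.799
final: 105.799 1.921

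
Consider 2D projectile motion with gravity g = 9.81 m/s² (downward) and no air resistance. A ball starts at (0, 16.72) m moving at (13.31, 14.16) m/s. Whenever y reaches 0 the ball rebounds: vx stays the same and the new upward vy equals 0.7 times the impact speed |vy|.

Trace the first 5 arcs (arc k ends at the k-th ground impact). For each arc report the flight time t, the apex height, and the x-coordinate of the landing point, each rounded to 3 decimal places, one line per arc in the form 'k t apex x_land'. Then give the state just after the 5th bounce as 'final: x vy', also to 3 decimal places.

Arc 1: start y=16.720, vy=14.160 → t=3.787, apex=26.939, x_land=50.405, impact vy=-22.990
  bounce: vy ← 0.7·22.990 = 16.093
Arc 2: start y=0.000, vy=16.093 → t=3.281, apex=13.200, x_land=94.074, impact vy=-16.093
  bounce: vy ← 0.7·16.093 = 11.265
Arc 3: start y=0.000, vy=11.265 → t=2.297, apex=6.468, x_land=124.643, impact vy=-11.265
  bounce: vy ← 0.7·11.265 = 7.886
Arc 4: start y=0.000, vy=7.886 → t=1.608, apex=3.169, x_land=146.041, impact vy=-7.886
  bounce: vy ← 0.7·7.886 = 5.520
Arc 5: start y=0.000, vy=5.520 → t=1.125, apex=1.553, x_land=161.020, impact vy=-5.520
  bounce: vy ← 0.7·5.520 = 3.864

1 3.787 26.939 50.405
2 3.281 13.200 94.074
3 2.297 6.468 124.643
4 1.608 3.169 146.041
5 1.125 1.553 161.020
final: 161.020 3.864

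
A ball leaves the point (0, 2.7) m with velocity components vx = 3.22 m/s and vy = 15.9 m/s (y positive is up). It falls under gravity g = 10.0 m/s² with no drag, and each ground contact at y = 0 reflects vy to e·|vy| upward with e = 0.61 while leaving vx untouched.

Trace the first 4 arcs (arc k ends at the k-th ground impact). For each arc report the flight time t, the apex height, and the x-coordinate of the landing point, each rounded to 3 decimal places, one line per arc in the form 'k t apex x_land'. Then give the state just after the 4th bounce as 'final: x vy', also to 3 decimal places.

Arc 1: start y=2.700, vy=15.900 → t=3.342, apex=15.340, x_land=10.760, impact vy=-17.516
  bounce: vy ← 0.61·17.516 = 10.685
Arc 2: start y=0.000, vy=10.685 → t=2.137, apex=5.708, x_land=17.641, impact vy=-10.685
  bounce: vy ← 0.61·10.685 = 6.518
Arc 3: start y=0.000, vy=6.518 → t=1.304, apex=2.124, x_land=21.838, impact vy=-6.518
  bounce: vy ← 0.61·6.518 = 3.976
Arc 4: start y=0.000, vy=3.976 → t=0.795, apex=0.790, x_land=24.399, impact vy=-3.976
  bounce: vy ← 0.61·3.976 = 2.425

1 3.342 15.340 10.760
2 2.137 5.708 17.641
3 1.304 2.124 21.838
4 0.795 0.790 24.399
final: 24.399 2.425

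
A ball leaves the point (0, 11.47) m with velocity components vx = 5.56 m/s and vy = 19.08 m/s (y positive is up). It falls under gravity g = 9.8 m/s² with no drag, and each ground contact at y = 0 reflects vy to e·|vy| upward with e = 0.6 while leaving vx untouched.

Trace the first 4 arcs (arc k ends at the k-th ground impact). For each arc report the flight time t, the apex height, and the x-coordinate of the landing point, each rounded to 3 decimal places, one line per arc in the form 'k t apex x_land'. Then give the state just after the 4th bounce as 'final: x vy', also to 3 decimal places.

1 4.423 30.044 24.592
2 2.971 10.816 41.113
3 1.783 3.894 51.026
4 1.070 1.402 56.974
final: 56.974 3.145

Arc 1: start y=11.470, vy=19.080 → t=4.423, apex=30.044, x_land=24.592, impact vy=-24.266
  bounce: vy ← 0.6·24.266 = 14.560
Arc 2: start y=0.000, vy=14.560 → t=2.971, apex=10.816, x_land=41.113, impact vy=-14.560
  bounce: vy ← 0.6·14.560 = 8.736
Arc 3: start y=0.000, vy=8.736 → t=1.783, apex=3.894, x_land=51.026, impact vy=-8.736
  bounce: vy ← 0.6·8.736 = 5.242
Arc 4: start y=0.000, vy=5.242 → t=1.070, apex=1.402, x_land=56.974, impact vy=-5.242
  bounce: vy ← 0.6·5.242 = 3.145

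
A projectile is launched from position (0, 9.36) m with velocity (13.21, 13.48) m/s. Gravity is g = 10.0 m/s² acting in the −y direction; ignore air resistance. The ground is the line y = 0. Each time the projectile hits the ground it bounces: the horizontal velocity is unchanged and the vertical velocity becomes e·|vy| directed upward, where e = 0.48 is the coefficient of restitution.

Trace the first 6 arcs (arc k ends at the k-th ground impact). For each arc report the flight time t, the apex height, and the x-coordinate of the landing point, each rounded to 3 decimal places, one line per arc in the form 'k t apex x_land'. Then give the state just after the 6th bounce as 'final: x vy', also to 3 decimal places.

Arc 1: start y=9.360, vy=13.480 → t=3.269, apex=18.446, x_land=43.180, impact vy=-19.207
  bounce: vy ← 0.48·19.207 = 9.219
Arc 2: start y=0.000, vy=9.219 → t=1.844, apex=4.250, x_land=67.537, impact vy=-9.219
  bounce: vy ← 0.48·9.219 = 4.425
Arc 3: start y=0.000, vy=4.425 → t=0.885, apex=0.979, x_land=79.229, impact vy=-4.425
  bounce: vy ← 0.48·4.425 = 2.124
Arc 4: start y=0.000, vy=2.124 → t=0.425, apex=0.226, x_land=84.841, impact vy=-2.124
  bounce: vy ← 0.48·2.124 = 1.020
Arc 5: start y=0.000, vy=1.020 → t=0.204, apex=0.052, x_land=87.535, impact vy=-1.020
  bounce: vy ← 0.48·1.020 = 0.489
Arc 6: start y=0.000, vy=0.489 → t=0.098, apex=0.012, x_land=88.828, impact vy=-0.489
  bounce: vy ← 0.48·0.489 = 0.235

1 3.269 18.446 43.180
2 1.844 4.250 67.537
3 0.885 0.979 79.229
4 0.425 0.226 84.841
5 0.204 0.052 87.535
6 0.098 0.012 88.828
final: 88.828 0.235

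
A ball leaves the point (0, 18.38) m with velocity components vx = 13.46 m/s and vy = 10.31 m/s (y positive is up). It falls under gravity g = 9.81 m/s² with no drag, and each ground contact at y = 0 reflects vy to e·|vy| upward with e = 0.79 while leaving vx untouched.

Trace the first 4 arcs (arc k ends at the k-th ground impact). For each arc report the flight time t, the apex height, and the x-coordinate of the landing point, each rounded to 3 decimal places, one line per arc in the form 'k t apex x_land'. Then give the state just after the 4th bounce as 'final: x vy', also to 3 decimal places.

Arc 1: start y=18.380, vy=10.310 → t=3.254, apex=23.798, x_land=43.794, impact vy=-21.608
  bounce: vy ← 0.79·21.608 = 17.070
Arc 2: start y=0.000, vy=17.070 → t=3.480, apex=14.852, x_land=90.638, impact vy=-17.070
  bounce: vy ← 0.79·17.070 = 13.486
Arc 3: start y=0.000, vy=13.486 → t=2.749, apex=9.269, x_land=127.644, impact vy=-13.486
  bounce: vy ← 0.79·13.486 = 10.654
Arc 4: start y=0.000, vy=10.654 → t=2.172, apex=5.785, x_land=156.879, impact vy=-10.654
  bounce: vy ← 0.79·10.654 = 8.416

1 3.254 23.798 43.794
2 3.480 14.852 90.638
3 2.749 9.269 127.644
4 2.172 5.785 156.879
final: 156.879 8.416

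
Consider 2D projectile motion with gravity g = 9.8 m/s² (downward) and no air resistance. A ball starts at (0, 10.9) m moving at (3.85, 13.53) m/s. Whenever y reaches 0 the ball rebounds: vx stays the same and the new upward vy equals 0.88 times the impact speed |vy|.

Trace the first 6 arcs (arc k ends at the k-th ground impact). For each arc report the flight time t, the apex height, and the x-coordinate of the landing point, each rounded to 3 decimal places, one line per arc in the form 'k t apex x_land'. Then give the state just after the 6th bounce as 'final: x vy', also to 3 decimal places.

1 3.413 20.240 13.140
2 3.577 15.674 26.911
3 3.148 12.138 39.030
4 2.770 9.399 49.695
5 2.438 7.279 59.080
6 2.145 5.637 67.338
final: 67.338 9.250

Arc 1: start y=10.900, vy=13.530 → t=3.413, apex=20.240, x_land=13.140, impact vy=-19.917
  bounce: vy ← 0.88·19.917 = 17.527
Arc 2: start y=0.000, vy=17.527 → t=3.577, apex=15.674, x_land=26.911, impact vy=-17.527
  bounce: vy ← 0.88·17.527 = 15.424
Arc 3: start y=0.000, vy=15.424 → t=3.148, apex=12.138, x_land=39.030, impact vy=-15.424
  bounce: vy ← 0.88·15.424 = 13.573
Arc 4: start y=0.000, vy=13.573 → t=2.770, apex=9.399, x_land=49.695, impact vy=-13.573
  bounce: vy ← 0.88·13.573 = 11.944
Arc 5: start y=0.000, vy=11.944 → t=2.438, apex=7.279, x_land=59.080, impact vy=-11.944
  bounce: vy ← 0.88·11.944 = 10.511
Arc 6: start y=0.000, vy=10.511 → t=2.145, apex=5.637, x_land=67.338, impact vy=-10.511
  bounce: vy ← 0.88·10.511 = 9.250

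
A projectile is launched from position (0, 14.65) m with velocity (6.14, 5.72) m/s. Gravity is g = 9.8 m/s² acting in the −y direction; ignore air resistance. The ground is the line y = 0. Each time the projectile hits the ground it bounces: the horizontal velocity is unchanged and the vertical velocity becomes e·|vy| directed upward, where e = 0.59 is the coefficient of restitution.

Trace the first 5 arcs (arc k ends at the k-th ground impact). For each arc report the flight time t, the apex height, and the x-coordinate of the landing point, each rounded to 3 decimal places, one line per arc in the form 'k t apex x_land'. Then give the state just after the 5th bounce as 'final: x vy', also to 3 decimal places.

1 2.409 16.319 14.789
2 2.153 5.681 28.011
3 1.271 1.977 35.812
4 0.750 0.688 40.415
5 0.442 0.240 43.130
final: 43.130 1.279

Arc 1: start y=14.650, vy=5.720 → t=2.409, apex=16.319, x_land=14.789, impact vy=-17.885
  bounce: vy ← 0.59·17.885 = 10.552
Arc 2: start y=0.000, vy=10.552 → t=2.153, apex=5.681, x_land=28.011, impact vy=-10.552
  bounce: vy ← 0.59·10.552 = 6.226
Arc 3: start y=0.000, vy=6.226 → t=1.271, apex=1.977, x_land=35.812, impact vy=-6.226
  bounce: vy ← 0.59·6.226 = 3.673
Arc 4: start y=0.000, vy=3.673 → t=0.750, apex=0.688, x_land=40.415, impact vy=-3.673
  bounce: vy ← 0.59·3.673 = 2.167
Arc 5: start y=0.000, vy=2.167 → t=0.442, apex=0.240, x_land=43.130, impact vy=-2.167
  bounce: vy ← 0.59·2.167 = 1.279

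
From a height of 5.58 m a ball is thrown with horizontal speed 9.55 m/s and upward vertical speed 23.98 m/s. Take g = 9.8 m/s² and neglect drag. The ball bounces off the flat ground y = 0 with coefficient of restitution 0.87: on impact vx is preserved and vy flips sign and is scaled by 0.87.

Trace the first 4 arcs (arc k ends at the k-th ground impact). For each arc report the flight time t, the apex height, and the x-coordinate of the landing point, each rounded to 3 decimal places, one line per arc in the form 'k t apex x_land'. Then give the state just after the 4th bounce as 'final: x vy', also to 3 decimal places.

1 5.116 34.919 48.862
2 4.645 26.430 93.221
3 4.041 20.005 131.814
4 3.516 15.142 165.389
final: 165.389 14.988

Arc 1: start y=5.580, vy=23.980 → t=5.116, apex=34.919, x_land=48.862, impact vy=-26.161
  bounce: vy ← 0.87·26.161 = 22.760
Arc 2: start y=0.000, vy=22.760 → t=4.645, apex=26.430, x_land=93.221, impact vy=-22.760
  bounce: vy ← 0.87·22.760 = 19.801
Arc 3: start y=0.000, vy=19.801 → t=4.041, apex=20.005, x_land=131.814, impact vy=-19.801
  bounce: vy ← 0.87·19.801 = 17.227
Arc 4: start y=0.000, vy=17.227 → t=3.516, apex=15.142, x_land=165.389, impact vy=-17.227
  bounce: vy ← 0.87·17.227 = 14.988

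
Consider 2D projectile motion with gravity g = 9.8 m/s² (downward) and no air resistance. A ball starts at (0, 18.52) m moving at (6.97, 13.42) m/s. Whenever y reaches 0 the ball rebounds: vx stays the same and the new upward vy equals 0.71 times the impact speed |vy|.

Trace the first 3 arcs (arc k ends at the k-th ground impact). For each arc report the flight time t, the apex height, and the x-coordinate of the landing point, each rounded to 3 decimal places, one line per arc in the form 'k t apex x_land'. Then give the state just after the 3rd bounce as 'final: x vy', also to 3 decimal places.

Arc 1: start y=18.520, vy=13.420 → t=3.747, apex=27.709, x_land=26.119, impact vy=-23.304
  bounce: vy ← 0.71·23.304 = 16.546
Arc 2: start y=0.000, vy=16.546 → t=3.377, apex=13.968, x_land=49.655, impact vy=-16.546
  bounce: vy ← 0.71·16.546 = 11.748
Arc 3: start y=0.000, vy=11.748 → t=2.397, apex=7.041, x_land=66.366, impact vy=-11.748
  bounce: vy ← 0.71·11.748 = 8.341

1 3.747 27.709 26.119
2 3.377 13.968 49.655
3 2.397 7.041 66.366
final: 66.366 8.341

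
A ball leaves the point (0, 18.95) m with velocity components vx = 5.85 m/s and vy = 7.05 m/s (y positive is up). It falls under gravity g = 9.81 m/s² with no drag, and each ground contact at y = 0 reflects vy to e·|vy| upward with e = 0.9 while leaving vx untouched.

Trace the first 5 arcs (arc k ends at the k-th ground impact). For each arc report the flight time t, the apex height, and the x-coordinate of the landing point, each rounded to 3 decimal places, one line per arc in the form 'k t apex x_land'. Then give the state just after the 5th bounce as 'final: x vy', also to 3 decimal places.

1 2.811 21.483 16.447
2 3.767 17.401 38.484
3 3.390 14.095 58.318
4 3.051 11.417 76.168
5 2.746 9.248 92.233
final: 92.233 12.123

Arc 1: start y=18.950, vy=7.050 → t=2.811, apex=21.483, x_land=16.447, impact vy=-20.531
  bounce: vy ← 0.9·20.531 = 18.477
Arc 2: start y=0.000, vy=18.477 → t=3.767, apex=17.401, x_land=38.484, impact vy=-18.477
  bounce: vy ← 0.9·18.477 = 16.630
Arc 3: start y=0.000, vy=16.630 → t=3.390, apex=14.095, x_land=58.318, impact vy=-16.630
  bounce: vy ← 0.9·16.630 = 14.967
Arc 4: start y=0.000, vy=14.967 → t=3.051, apex=11.417, x_land=76.168, impact vy=-14.967
  bounce: vy ← 0.9·14.967 = 13.470
Arc 5: start y=0.000, vy=13.470 → t=2.746, apex=9.248, x_land=92.233, impact vy=-13.470
  bounce: vy ← 0.9·13.470 = 12.123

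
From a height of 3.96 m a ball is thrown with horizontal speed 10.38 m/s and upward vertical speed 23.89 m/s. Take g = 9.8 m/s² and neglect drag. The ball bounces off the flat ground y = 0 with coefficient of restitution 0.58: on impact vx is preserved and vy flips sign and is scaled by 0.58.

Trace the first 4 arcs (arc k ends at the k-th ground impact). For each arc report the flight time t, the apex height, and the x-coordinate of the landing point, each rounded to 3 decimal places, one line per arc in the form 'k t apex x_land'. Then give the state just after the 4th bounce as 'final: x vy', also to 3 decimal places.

1 5.036 33.079 52.274
2 3.014 11.128 83.558
3 1.748 3.743 101.704
4 1.014 1.259 112.228
final: 112.228 2.881

Arc 1: start y=3.960, vy=23.890 → t=5.036, apex=33.079, x_land=52.274, impact vy=-25.463
  bounce: vy ← 0.58·25.463 = 14.768
Arc 2: start y=0.000, vy=14.768 → t=3.014, apex=11.128, x_land=83.558, impact vy=-14.768
  bounce: vy ← 0.58·14.768 = 8.566
Arc 3: start y=0.000, vy=8.566 → t=1.748, apex=3.743, x_land=101.704, impact vy=-8.566
  bounce: vy ← 0.58·8.566 = 4.968
Arc 4: start y=0.000, vy=4.968 → t=1.014, apex=1.259, x_land=112.228, impact vy=-4.968
  bounce: vy ← 0.58·4.968 = 2.881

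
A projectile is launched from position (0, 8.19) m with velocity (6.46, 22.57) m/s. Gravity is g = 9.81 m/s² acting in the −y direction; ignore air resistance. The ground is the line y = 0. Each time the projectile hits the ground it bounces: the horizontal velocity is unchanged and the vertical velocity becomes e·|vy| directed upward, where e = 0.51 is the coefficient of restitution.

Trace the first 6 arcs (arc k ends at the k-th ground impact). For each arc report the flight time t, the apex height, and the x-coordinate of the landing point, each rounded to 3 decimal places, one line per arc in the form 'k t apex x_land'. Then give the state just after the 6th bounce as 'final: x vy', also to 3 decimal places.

1 4.939 34.154 31.909
2 2.692 8.883 49.296
3 1.373 2.311 58.164
4 0.700 0.601 62.686
5 0.357 0.156 64.993
6 0.182 0.041 66.169
final: 66.169 0.456

Arc 1: start y=8.190, vy=22.570 → t=4.939, apex=34.154, x_land=31.909, impact vy=-25.886
  bounce: vy ← 0.51·25.886 = 13.202
Arc 2: start y=0.000, vy=13.202 → t=2.692, apex=8.883, x_land=49.296, impact vy=-13.202
  bounce: vy ← 0.51·13.202 = 6.733
Arc 3: start y=0.000, vy=6.733 → t=1.373, apex=2.311, x_land=58.164, impact vy=-6.733
  bounce: vy ← 0.51·6.733 = 3.434
Arc 4: start y=0.000, vy=3.434 → t=0.700, apex=0.601, x_land=62.686, impact vy=-3.434
  bounce: vy ← 0.51·3.434 = 1.751
Arc 5: start y=0.000, vy=1.751 → t=0.357, apex=0.156, x_land=64.993, impact vy=-1.751
  bounce: vy ← 0.51·1.751 = 0.893
Arc 6: start y=0.000, vy=0.893 → t=0.182, apex=0.041, x_land=66.169, impact vy=-0.893
  bounce: vy ← 0.51·0.893 = 0.456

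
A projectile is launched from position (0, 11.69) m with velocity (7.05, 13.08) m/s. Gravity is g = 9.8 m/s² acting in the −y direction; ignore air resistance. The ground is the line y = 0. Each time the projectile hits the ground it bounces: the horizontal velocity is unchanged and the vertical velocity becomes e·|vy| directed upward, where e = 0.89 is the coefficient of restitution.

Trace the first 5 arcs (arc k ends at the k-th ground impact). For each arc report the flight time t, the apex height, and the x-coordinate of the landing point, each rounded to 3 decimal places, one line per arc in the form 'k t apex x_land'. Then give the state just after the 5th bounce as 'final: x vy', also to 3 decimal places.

1 3.376 20.419 23.801
2 3.634 16.174 49.418
3 3.234 12.811 72.217
4 2.878 10.148 92.508
5 2.562 8.038 110.567
final: 110.567 11.171

Arc 1: start y=11.690, vy=13.080 → t=3.376, apex=20.419, x_land=23.801, impact vy=-20.005
  bounce: vy ← 0.89·20.005 = 17.805
Arc 2: start y=0.000, vy=17.805 → t=3.634, apex=16.174, x_land=49.418, impact vy=-17.805
  bounce: vy ← 0.89·17.805 = 15.846
Arc 3: start y=0.000, vy=15.846 → t=3.234, apex=12.811, x_land=72.217, impact vy=-15.846
  bounce: vy ← 0.89·15.846 = 14.103
Arc 4: start y=0.000, vy=14.103 → t=2.878, apex=10.148, x_land=92.508, impact vy=-14.103
  bounce: vy ← 0.89·14.103 = 12.552
Arc 5: start y=0.000, vy=12.552 → t=2.562, apex=8.038, x_land=110.567, impact vy=-12.552
  bounce: vy ← 0.89·12.552 = 11.171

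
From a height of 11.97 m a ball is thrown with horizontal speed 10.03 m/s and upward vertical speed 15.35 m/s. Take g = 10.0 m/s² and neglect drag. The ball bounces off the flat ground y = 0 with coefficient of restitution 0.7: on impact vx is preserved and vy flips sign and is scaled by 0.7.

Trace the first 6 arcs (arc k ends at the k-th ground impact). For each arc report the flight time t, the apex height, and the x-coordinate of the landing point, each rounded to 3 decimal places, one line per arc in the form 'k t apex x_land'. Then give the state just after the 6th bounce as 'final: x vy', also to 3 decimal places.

1 3.715 23.751 37.256
2 3.051 11.638 67.861
3 2.136 5.703 89.284
4 1.495 2.794 104.280
5 1.047 1.369 114.778
6 0.733 0.671 122.126
final: 122.126 2.564

Arc 1: start y=11.970, vy=15.350 → t=3.715, apex=23.751, x_land=37.256, impact vy=-21.795
  bounce: vy ← 0.7·21.795 = 15.257
Arc 2: start y=0.000, vy=15.257 → t=3.051, apex=11.638, x_land=67.861, impact vy=-15.257
  bounce: vy ← 0.7·15.257 = 10.680
Arc 3: start y=0.000, vy=10.680 → t=2.136, apex=5.703, x_land=89.284, impact vy=-10.680
  bounce: vy ← 0.7·10.680 = 7.476
Arc 4: start y=0.000, vy=7.476 → t=1.495, apex=2.794, x_land=104.280, impact vy=-7.476
  bounce: vy ← 0.7·7.476 = 5.233
Arc 5: start y=0.000, vy=5.233 → t=1.047, apex=1.369, x_land=114.778, impact vy=-5.233
  bounce: vy ← 0.7·5.233 = 3.663
Arc 6: start y=0.000, vy=3.663 → t=0.733, apex=0.671, x_land=122.126, impact vy=-3.663
  bounce: vy ← 0.7·3.663 = 2.564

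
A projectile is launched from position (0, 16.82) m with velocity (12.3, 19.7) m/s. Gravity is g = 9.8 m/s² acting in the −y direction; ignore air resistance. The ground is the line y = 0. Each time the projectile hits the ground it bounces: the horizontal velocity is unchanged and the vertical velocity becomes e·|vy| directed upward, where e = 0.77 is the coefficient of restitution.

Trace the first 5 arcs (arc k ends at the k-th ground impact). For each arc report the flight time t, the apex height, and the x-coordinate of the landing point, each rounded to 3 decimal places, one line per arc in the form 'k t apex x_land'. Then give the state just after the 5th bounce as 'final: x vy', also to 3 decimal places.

1 4.744 36.621 58.351
2 4.210 21.712 110.134
3 3.242 12.873 150.008
4 2.496 7.633 180.710
5 1.922 4.525 204.351
final: 204.351 7.252

Arc 1: start y=16.820, vy=19.700 → t=4.744, apex=36.621, x_land=58.351, impact vy=-26.791
  bounce: vy ← 0.77·26.791 = 20.629
Arc 2: start y=0.000, vy=20.629 → t=4.210, apex=21.712, x_land=110.134, impact vy=-20.629
  bounce: vy ← 0.77·20.629 = 15.884
Arc 3: start y=0.000, vy=15.884 → t=3.242, apex=12.873, x_land=150.008, impact vy=-15.884
  bounce: vy ← 0.77·15.884 = 12.231
Arc 4: start y=0.000, vy=12.231 → t=2.496, apex=7.633, x_land=180.710, impact vy=-12.231
  bounce: vy ← 0.77·12.231 = 9.418
Arc 5: start y=0.000, vy=9.418 → t=1.922, apex=4.525, x_land=204.351, impact vy=-9.418
  bounce: vy ← 0.77·9.418 = 7.252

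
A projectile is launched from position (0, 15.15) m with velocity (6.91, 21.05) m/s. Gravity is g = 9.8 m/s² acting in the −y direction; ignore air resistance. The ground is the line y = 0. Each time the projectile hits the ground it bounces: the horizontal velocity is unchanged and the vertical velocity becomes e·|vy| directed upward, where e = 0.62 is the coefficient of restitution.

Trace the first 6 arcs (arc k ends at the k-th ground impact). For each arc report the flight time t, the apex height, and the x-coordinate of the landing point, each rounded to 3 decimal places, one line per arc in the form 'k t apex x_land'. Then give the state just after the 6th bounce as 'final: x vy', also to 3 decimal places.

Arc 1: start y=15.150, vy=21.050 → t=4.924, apex=37.757, x_land=34.024, impact vy=-27.204
  bounce: vy ← 0.62·27.204 = 16.866
Arc 2: start y=0.000, vy=16.866 → t=3.442, apex=14.514, x_land=57.809, impact vy=-16.866
  bounce: vy ← 0.62·16.866 = 10.457
Arc 3: start y=0.000, vy=10.457 → t=2.134, apex=5.579, x_land=72.555, impact vy=-10.457
  bounce: vy ← 0.62·10.457 = 6.483
Arc 4: start y=0.000, vy=6.483 → t=1.323, apex=2.145, x_land=81.698, impact vy=-6.483
  bounce: vy ← 0.62·6.483 = 4.020
Arc 5: start y=0.000, vy=4.020 → t=0.820, apex=0.824, x_land=87.367, impact vy=-4.020
  bounce: vy ← 0.62·4.020 = 2.492
Arc 6: start y=0.000, vy=2.492 → t=0.509, apex=0.317, x_land=90.881, impact vy=-2.492
  bounce: vy ← 0.62·2.492 = 1.545

1 4.924 37.757 34.024
2 3.442 14.514 57.809
3 2.134 5.579 72.555
4 1.323 2.145 81.698
5 0.820 0.824 87.367
6 0.509 0.317 90.881
final: 90.881 1.545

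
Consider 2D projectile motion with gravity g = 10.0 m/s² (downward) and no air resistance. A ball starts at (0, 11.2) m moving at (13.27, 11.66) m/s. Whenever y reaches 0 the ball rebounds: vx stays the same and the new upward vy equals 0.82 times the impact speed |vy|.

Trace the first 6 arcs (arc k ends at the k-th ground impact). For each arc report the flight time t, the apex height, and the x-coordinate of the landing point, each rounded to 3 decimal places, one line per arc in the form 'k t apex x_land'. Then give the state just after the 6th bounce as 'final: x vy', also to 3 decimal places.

1 3.063 17.998 40.649
2 3.111 12.102 81.939
3 2.551 8.137 115.796
4 2.092 5.471 143.559
5 1.716 3.679 166.325
6 1.407 2.474 184.993
final: 184.993 5.768

Arc 1: start y=11.200, vy=11.660 → t=3.063, apex=17.998, x_land=40.649, impact vy=-18.972
  bounce: vy ← 0.82·18.972 = 15.557
Arc 2: start y=0.000, vy=15.557 → t=3.111, apex=12.102, x_land=81.939, impact vy=-15.557
  bounce: vy ← 0.82·15.557 = 12.757
Arc 3: start y=0.000, vy=12.757 → t=2.551, apex=8.137, x_land=115.796, impact vy=-12.757
  bounce: vy ← 0.82·12.757 = 10.461
Arc 4: start y=0.000, vy=10.461 → t=2.092, apex=5.471, x_land=143.559, impact vy=-10.461
  bounce: vy ← 0.82·10.461 = 8.578
Arc 5: start y=0.000, vy=8.578 → t=1.716, apex=3.679, x_land=166.325, impact vy=-8.578
  bounce: vy ← 0.82·8.578 = 7.034
Arc 6: start y=0.000, vy=7.034 → t=1.407, apex=2.474, x_land=184.993, impact vy=-7.034
  bounce: vy ← 0.82·7.034 = 5.768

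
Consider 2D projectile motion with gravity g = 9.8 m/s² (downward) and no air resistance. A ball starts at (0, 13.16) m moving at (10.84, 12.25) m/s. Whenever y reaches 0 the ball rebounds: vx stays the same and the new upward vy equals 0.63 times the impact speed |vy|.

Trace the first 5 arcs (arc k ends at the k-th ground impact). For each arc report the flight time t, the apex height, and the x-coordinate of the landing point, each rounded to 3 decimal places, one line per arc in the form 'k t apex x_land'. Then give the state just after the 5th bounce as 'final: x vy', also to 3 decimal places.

1 3.311 20.816 35.893
2 2.597 8.262 64.044
3 1.636 3.279 81.780
4 1.031 1.302 92.953
5 0.649 0.517 99.992
final: 99.992 2.005

Arc 1: start y=13.160, vy=12.250 → t=3.311, apex=20.816, x_land=35.893, impact vy=-20.199
  bounce: vy ← 0.63·20.199 = 12.725
Arc 2: start y=0.000, vy=12.725 → t=2.597, apex=8.262, x_land=64.044, impact vy=-12.725
  bounce: vy ← 0.63·12.725 = 8.017
Arc 3: start y=0.000, vy=8.017 → t=1.636, apex=3.279, x_land=81.780, impact vy=-8.017
  bounce: vy ← 0.63·8.017 = 5.051
Arc 4: start y=0.000, vy=5.051 → t=1.031, apex=1.302, x_land=92.953, impact vy=-5.051
  bounce: vy ← 0.63·5.051 = 3.182
Arc 5: start y=0.000, vy=3.182 → t=0.649, apex=0.517, x_land=99.992, impact vy=-3.182
  bounce: vy ← 0.63·3.182 = 2.005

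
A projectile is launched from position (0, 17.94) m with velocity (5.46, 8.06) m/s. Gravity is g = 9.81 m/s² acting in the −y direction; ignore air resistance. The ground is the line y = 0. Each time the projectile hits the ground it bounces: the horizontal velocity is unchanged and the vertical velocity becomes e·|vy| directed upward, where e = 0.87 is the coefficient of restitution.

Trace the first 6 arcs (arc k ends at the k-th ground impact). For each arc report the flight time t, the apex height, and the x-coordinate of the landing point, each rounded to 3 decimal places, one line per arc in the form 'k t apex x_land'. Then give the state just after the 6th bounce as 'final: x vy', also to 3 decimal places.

Arc 1: start y=17.940, vy=8.060 → t=2.903, apex=21.251, x_land=15.851, impact vy=-20.419
  bounce: vy ← 0.87·20.419 = 17.765
Arc 2: start y=0.000, vy=17.765 → t=3.622, apex=16.085, x_land=35.626, impact vy=-17.765
  bounce: vy ← 0.87·17.765 = 15.455
Arc 3: start y=0.000, vy=15.455 → t=3.151, apex=12.175, x_land=52.830, impact vy=-15.455
  bounce: vy ← 0.87·15.455 = 13.446
Arc 4: start y=0.000, vy=13.446 → t=2.741, apex=9.215, x_land=67.797, impact vy=-13.446
  bounce: vy ← 0.87·13.446 = 11.698
Arc 5: start y=0.000, vy=11.698 → t=2.385, apex=6.975, x_land=80.819, impact vy=-11.698
  bounce: vy ← 0.87·11.698 = 10.177
Arc 6: start y=0.000, vy=10.177 → t=2.075, apex=5.279, x_land=92.148, impact vy=-10.177
  bounce: vy ← 0.87·10.177 = 8.854

1 2.903 21.251 15.851
2 3.622 16.085 35.626
3 3.151 12.175 52.830
4 2.741 9.215 67.797
5 2.385 6.975 80.819
6 2.075 5.279 92.148
final: 92.148 8.854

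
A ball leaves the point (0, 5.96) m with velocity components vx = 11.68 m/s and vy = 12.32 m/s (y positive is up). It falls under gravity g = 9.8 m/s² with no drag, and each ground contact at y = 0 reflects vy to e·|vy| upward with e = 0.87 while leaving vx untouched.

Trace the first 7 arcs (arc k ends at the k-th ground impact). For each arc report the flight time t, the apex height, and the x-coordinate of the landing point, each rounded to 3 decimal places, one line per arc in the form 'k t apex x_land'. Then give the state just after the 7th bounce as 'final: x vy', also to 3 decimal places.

1 2.929 13.704 34.216
2 2.910 10.373 68.204
3 2.532 7.851 97.773
4 2.202 5.942 123.498
5 1.916 4.498 145.879
6 1.667 3.404 165.350
7 1.450 2.577 182.290
final: 182.290 6.183

Arc 1: start y=5.960, vy=12.320 → t=2.929, apex=13.704, x_land=34.216, impact vy=-16.389
  bounce: vy ← 0.87·16.389 = 14.258
Arc 2: start y=0.000, vy=14.258 → t=2.910, apex=10.373, x_land=68.204, impact vy=-14.258
  bounce: vy ← 0.87·14.258 = 12.405
Arc 3: start y=0.000, vy=12.405 → t=2.532, apex=7.851, x_land=97.773, impact vy=-12.405
  bounce: vy ← 0.87·12.405 = 10.792
Arc 4: start y=0.000, vy=10.792 → t=2.202, apex=5.942, x_land=123.498, impact vy=-10.792
  bounce: vy ← 0.87·10.792 = 9.389
Arc 5: start y=0.000, vy=9.389 → t=1.916, apex=4.498, x_land=145.879, impact vy=-9.389
  bounce: vy ← 0.87·9.389 = 8.169
Arc 6: start y=0.000, vy=8.169 → t=1.667, apex=3.404, x_land=165.350, impact vy=-8.169
  bounce: vy ← 0.87·8.169 = 7.107
Arc 7: start y=0.000, vy=7.107 → t=1.450, apex=2.577, x_land=182.290, impact vy=-7.107
  bounce: vy ← 0.87·7.107 = 6.183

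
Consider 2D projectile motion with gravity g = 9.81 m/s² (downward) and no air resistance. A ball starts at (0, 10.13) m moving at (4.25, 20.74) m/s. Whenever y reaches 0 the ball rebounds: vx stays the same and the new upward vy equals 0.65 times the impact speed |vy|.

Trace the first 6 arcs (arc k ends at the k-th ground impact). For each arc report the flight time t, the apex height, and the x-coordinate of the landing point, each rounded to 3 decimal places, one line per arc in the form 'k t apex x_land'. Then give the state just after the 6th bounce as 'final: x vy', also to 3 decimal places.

1 4.671 32.054 19.850
2 3.323 13.543 33.974
3 2.160 5.722 43.154
4 1.404 2.417 49.121
5 0.913 1.021 53.000
6 0.593 0.432 55.521
final: 55.521 1.891

Arc 1: start y=10.130, vy=20.740 → t=4.671, apex=32.054, x_land=19.850, impact vy=-25.078
  bounce: vy ← 0.65·25.078 = 16.301
Arc 2: start y=0.000, vy=16.301 → t=3.323, apex=13.543, x_land=33.974, impact vy=-16.301
  bounce: vy ← 0.65·16.301 = 10.595
Arc 3: start y=0.000, vy=10.595 → t=2.160, apex=5.722, x_land=43.154, impact vy=-10.595
  bounce: vy ← 0.65·10.595 = 6.887
Arc 4: start y=0.000, vy=6.887 → t=1.404, apex=2.417, x_land=49.121, impact vy=-6.887
  bounce: vy ← 0.65·6.887 = 4.477
Arc 5: start y=0.000, vy=4.477 → t=0.913, apex=1.021, x_land=53.000, impact vy=-4.477
  bounce: vy ← 0.65·4.477 = 2.910
Arc 6: start y=0.000, vy=2.910 → t=0.593, apex=0.432, x_land=55.521, impact vy=-2.910
  bounce: vy ← 0.65·2.910 = 1.891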